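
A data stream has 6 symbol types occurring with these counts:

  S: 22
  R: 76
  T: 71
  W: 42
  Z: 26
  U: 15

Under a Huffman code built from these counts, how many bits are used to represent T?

Build the tree from the bottom:
U(15) + S(22) → 37
Z(26) + 37 → 63
W(42) + 63 → 105
T(71) + R(76) → 147
105 + 147 → 252
The subtree containing T is merged 2 times, so code length = 2.

2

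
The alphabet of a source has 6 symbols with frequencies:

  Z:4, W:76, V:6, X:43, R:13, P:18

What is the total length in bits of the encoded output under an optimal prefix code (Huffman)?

318

Merge the two smallest weights repeatedly:
Z(4) + V(6) → 10
10 + R(13) → 23
P(18) + 23 → 41
41 + X(43) → 84
W(76) + 84 → 160
The encoded length is the sum of every internal node's weight: 10 + 23 + 41 + 84 + 160 = 318 bits.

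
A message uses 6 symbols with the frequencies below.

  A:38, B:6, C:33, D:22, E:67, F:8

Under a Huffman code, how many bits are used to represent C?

2

Huffman merges, smallest pair first:
merge B(6) and F(8): 14
merge 14 and D(22): 36
merge C(33) and 36: 69
merge A(38) and E(67): 105
merge 69 and 105: 174
C sits 2 levels below the root, so its codeword is 2 bits.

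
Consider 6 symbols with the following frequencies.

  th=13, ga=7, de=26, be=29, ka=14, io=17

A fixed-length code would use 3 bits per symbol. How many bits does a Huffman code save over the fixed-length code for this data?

Fixed-length: 3 bits × 106 symbols = 318 bits.
Huffman merges:
merge ga(7) and th(13): 20
merge ka(14) and io(17): 31
merge 20 and de(26): 46
merge be(29) and 31: 60
merge 46 and 60: 106
Huffman total = 20 + 31 + 46 + 60 + 106 = 263 bits.
Saving = 318 − 263 = 55 bits.

55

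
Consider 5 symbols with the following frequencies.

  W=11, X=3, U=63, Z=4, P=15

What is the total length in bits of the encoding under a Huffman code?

154

Build the Huffman tree bottom-up:
combine X(3), Z(4) → 7
combine 7, W(11) → 18
combine P(15), 18 → 33
combine 33, U(63) → 96
The encoded length is the sum of every internal node's weight: 7 + 18 + 33 + 96 = 154 bits.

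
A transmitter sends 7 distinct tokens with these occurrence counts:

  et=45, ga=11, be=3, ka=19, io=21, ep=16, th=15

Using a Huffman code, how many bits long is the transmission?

338

Build the Huffman tree bottom-up:
combine be(3), ga(11) → 14
combine 14, th(15) → 29
combine ep(16), ka(19) → 35
combine io(21), 29 → 50
combine 35, et(45) → 80
combine 50, 80 → 130
The encoded length is the sum of every internal node's weight: 14 + 29 + 35 + 50 + 80 + 130 = 338 bits.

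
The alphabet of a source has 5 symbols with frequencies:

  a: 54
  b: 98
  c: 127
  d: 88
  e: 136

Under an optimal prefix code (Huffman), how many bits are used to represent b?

2

Huffman merges, smallest pair first:
combine a(54), d(88) → 142
combine b(98), c(127) → 225
combine e(136), 142 → 278
combine 225, 278 → 503
b's leaf is at depth 2, giving a 2-bit codeword.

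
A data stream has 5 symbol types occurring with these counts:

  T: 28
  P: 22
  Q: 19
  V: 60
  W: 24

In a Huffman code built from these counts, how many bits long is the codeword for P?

3

Build the tree from the bottom:
merge Q(19) and P(22): 41
merge W(24) and T(28): 52
merge 41 and 52: 93
merge V(60) and 93: 153
P sits 3 levels below the root, so its codeword is 3 bits.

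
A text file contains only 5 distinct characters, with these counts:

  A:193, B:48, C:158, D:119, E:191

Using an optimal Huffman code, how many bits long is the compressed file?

1585

Greedily combine the two least-frequent nodes:
merge B(48) and D(119): 167
merge C(158) and 167: 325
merge E(191) and A(193): 384
merge 325 and 384: 709
Total encoded bits = sum of merged weights = 167 + 325 + 384 + 709 = 1585.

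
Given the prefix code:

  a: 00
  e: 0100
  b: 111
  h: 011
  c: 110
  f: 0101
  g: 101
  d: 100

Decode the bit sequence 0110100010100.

hefa

Read left to right; each codeword is recognised as soon as it completes (prefix code):
  011→h | 0100→e | 0101→f | 00→a
Decoded message: hefa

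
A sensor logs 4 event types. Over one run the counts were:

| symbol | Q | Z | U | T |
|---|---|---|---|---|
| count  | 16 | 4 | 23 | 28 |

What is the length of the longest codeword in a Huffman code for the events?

Merge the two lowest-weight nodes at each step:
combine Z(4), Q(16) → 20
combine 20, U(23) → 43
combine T(28), 43 → 71
The rarest symbols sit at the bottom; the longest codeword is 3 bits.

3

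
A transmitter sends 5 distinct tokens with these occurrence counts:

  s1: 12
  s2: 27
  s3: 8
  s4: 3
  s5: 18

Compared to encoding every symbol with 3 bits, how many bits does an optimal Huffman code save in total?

Fixed-length: 3 bits × 68 symbols = 204 bits.
Huffman merges:
merge s4(3) and s3(8): 11
merge 11 and s1(12): 23
merge s5(18) and 23: 41
merge s2(27) and 41: 68
Huffman total = 11 + 23 + 41 + 68 = 143 bits.
Saving = 204 − 143 = 61 bits.

61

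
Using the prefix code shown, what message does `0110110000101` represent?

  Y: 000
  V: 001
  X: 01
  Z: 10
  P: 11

XZPYXX

Read left to right; each codeword is recognised as soon as it completes (prefix code):
  01→X | 10→Z | 11→P | 000→Y | 01→X | 01→X
Decoded message: XZPYXX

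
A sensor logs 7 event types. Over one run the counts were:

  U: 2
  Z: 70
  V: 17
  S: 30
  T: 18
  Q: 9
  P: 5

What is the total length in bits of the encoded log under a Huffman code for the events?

336

Build the Huffman tree bottom-up:
combine U(2), P(5) → 7
combine 7, Q(9) → 16
combine 16, V(17) → 33
combine T(18), S(30) → 48
combine 33, 48 → 81
combine Z(70), 81 → 151
The encoded length is the sum of every internal node's weight: 7 + 16 + 33 + 48 + 81 + 151 = 336 bits.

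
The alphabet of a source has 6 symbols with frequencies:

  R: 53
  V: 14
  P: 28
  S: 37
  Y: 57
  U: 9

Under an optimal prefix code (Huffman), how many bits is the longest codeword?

Merge the two lowest-weight nodes at each step:
combine U(9), V(14) → 23
combine 23, P(28) → 51
combine S(37), 51 → 88
combine R(53), Y(57) → 110
combine 88, 110 → 198
The rarest symbols sit at the bottom; the longest codeword is 4 bits.

4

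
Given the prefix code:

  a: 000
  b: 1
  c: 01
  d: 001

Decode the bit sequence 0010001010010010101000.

Read left to right; each codeword is recognised as soon as it completes (prefix code):
  001→d | 000→a | 1→b | 01→c | 001→d | 001→d | 01→c | 01→c | 000→a
Decoded message: dabcddcca

dabcddcca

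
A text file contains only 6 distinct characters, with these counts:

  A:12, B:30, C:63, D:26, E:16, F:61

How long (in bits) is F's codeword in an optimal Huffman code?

2

Huffman merges, smallest pair first:
combine A(12), E(16) → 28
combine D(26), 28 → 54
combine B(30), 54 → 84
combine F(61), C(63) → 124
combine 84, 124 → 208
F sits 2 levels below the root, so its codeword is 2 bits.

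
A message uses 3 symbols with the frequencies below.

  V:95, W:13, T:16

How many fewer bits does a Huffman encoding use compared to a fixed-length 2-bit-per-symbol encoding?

Fixed-length: 2 bits × 124 symbols = 248 bits.
Huffman merges:
W(13) + T(16) → 29
29 + V(95) → 124
Huffman total = 29 + 124 = 153 bits.
Saving = 248 − 153 = 95 bits.

95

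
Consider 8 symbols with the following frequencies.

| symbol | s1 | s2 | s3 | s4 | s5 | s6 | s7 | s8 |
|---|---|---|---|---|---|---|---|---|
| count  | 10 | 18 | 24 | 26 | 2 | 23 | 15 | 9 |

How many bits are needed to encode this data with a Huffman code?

363

Greedily combine the two least-frequent nodes:
merge s5(2) and s8(9): 11
merge s1(10) and 11: 21
merge s7(15) and s2(18): 33
merge 21 and s6(23): 44
merge s3(24) and s4(26): 50
merge 33 and 44: 77
merge 50 and 77: 127
The encoded length is the sum of every internal node's weight: 11 + 21 + 33 + 44 + 50 + 77 + 127 = 363 bits.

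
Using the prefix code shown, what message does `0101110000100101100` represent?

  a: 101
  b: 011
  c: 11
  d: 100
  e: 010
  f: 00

ecdfdad

Read left to right; each codeword is recognised as soon as it completes (prefix code):
  010→e | 11→c | 100→d | 00→f | 100→d | 101→a | 100→d
Decoded message: ecdfdad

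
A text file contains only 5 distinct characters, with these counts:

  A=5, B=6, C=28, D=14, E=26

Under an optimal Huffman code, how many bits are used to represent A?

4

Huffman merges, smallest pair first:
combine A(5), B(6) → 11
combine 11, D(14) → 25
combine 25, E(26) → 51
combine C(28), 51 → 79
The subtree containing A is merged 4 times, so code length = 4.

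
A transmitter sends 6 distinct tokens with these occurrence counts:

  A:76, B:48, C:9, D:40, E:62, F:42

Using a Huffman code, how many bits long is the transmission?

Build the Huffman tree bottom-up:
merge C(9) and D(40): 49
merge F(42) and B(48): 90
merge 49 and E(62): 111
merge A(76) and 90: 166
merge 111 and 166: 277
The encoded length is the sum of every internal node's weight: 49 + 90 + 111 + 166 + 277 = 693 bits.

693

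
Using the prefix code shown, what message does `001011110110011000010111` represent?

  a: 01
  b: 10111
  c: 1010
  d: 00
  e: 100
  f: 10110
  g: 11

Read left to right; each codeword is recognised as soon as it completes (prefix code):
  00→d | 10111→b | 10110→f | 01→a | 100→e | 00→d | 10111→b
Decoded message: dbfaedb

dbfaedb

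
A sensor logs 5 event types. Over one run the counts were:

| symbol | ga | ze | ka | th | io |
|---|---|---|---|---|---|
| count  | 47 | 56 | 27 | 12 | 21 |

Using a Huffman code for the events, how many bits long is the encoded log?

Build the Huffman tree bottom-up:
combine th(12), io(21) → 33
combine ka(27), 33 → 60
combine ga(47), ze(56) → 103
combine 60, 103 → 163
The encoded length is the sum of every internal node's weight: 33 + 60 + 103 + 163 = 359 bits.

359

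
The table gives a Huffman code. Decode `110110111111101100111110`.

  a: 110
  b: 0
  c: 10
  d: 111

aaddcabda

Read left to right; each codeword is recognised as soon as it completes (prefix code):
  110→a | 110→a | 111→d | 111→d | 10→c | 110→a | 0→b | 111→d | 110→a
Decoded message: aaddcabda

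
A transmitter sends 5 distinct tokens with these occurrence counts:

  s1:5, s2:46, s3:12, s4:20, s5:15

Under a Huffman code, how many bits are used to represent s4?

2

Build the tree from the bottom:
s1(5) + s3(12) → 17
s5(15) + 17 → 32
s4(20) + 32 → 52
s2(46) + 52 → 98
The subtree containing s4 is merged 2 times, so code length = 2.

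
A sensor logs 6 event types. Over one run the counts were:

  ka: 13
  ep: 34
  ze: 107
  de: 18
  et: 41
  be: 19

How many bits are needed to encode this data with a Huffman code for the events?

Build the Huffman tree bottom-up:
combine ka(13), de(18) → 31
combine be(19), 31 → 50
combine ep(34), et(41) → 75
combine 50, 75 → 125
combine ze(107), 125 → 232
Each symbol's bit-cost is frequency × depth; summing gives 513 bits (equivalently 31 + 50 + 75 + 125 + 232).

513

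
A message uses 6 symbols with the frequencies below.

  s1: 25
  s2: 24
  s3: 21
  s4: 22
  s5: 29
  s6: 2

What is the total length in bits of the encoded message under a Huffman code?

314

Build the Huffman tree bottom-up:
combine s6(2), s3(21) → 23
combine s4(22), 23 → 45
combine s2(24), s1(25) → 49
combine s5(29), 45 → 74
combine 49, 74 → 123
Total encoded bits = sum of merged weights = 23 + 45 + 49 + 74 + 123 = 314.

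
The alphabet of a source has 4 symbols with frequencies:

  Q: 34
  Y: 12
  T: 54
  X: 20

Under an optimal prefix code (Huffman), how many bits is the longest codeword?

Merge the two lowest-weight nodes at each step:
Y(12) + X(20) → 32
32 + Q(34) → 66
T(54) + 66 → 120
The rarest symbols sit at the bottom; the longest codeword is 3 bits.

3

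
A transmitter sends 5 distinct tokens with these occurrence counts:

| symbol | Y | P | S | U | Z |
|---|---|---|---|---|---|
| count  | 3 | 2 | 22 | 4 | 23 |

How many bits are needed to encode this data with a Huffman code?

99

Merge the two smallest weights repeatedly:
P(2) + Y(3) → 5
U(4) + 5 → 9
9 + S(22) → 31
Z(23) + 31 → 54
Each symbol's bit-cost is frequency × depth; summing gives 99 bits (equivalently 5 + 9 + 31 + 54).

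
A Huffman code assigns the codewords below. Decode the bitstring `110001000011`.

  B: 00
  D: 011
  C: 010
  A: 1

AABCBD

Read left to right; each codeword is recognised as soon as it completes (prefix code):
  1→A | 1→A | 00→B | 010→C | 00→B | 011→D
Decoded message: AABCBD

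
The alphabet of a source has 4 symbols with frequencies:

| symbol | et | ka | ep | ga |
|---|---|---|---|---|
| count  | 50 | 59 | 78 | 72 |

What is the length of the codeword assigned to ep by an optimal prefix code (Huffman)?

2

Build the tree from the bottom:
et(50) + ka(59) → 109
ga(72) + ep(78) → 150
109 + 150 → 259
ep's leaf is at depth 2, giving a 2-bit codeword.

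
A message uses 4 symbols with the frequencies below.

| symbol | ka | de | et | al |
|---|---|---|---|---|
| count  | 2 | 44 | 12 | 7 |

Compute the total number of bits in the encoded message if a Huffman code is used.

Build the Huffman tree bottom-up:
merge ka(2) and al(7): 9
merge 9 and et(12): 21
merge 21 and de(44): 65
Total encoded bits = sum of merged weights = 9 + 21 + 65 = 95.

95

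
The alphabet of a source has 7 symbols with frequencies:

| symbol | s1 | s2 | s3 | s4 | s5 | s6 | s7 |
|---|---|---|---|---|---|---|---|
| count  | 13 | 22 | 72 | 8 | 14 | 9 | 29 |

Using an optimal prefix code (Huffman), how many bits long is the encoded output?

Merge the two smallest weights repeatedly:
combine s4(8), s6(9) → 17
combine s1(13), s5(14) → 27
combine 17, s2(22) → 39
combine 27, s7(29) → 56
combine 39, 56 → 95
combine s3(72), 95 → 167
Each symbol's bit-cost is frequency × depth; summing gives 401 bits (equivalently 17 + 27 + 39 + 56 + 95 + 167).

401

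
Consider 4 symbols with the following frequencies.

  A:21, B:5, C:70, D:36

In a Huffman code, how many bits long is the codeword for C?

Build the tree from the bottom:
merge B(5) and A(21): 26
merge 26 and D(36): 62
merge 62 and C(70): 132
C sits one level below the root: a 1-bit codeword.

1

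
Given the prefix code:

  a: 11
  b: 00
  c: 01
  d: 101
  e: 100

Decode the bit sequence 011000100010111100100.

cecbccaee

Read left to right; each codeword is recognised as soon as it completes (prefix code):
  01→c | 100→e | 01→c | 00→b | 01→c | 01→c | 11→a | 100→e | 100→e
Decoded message: cecbccaee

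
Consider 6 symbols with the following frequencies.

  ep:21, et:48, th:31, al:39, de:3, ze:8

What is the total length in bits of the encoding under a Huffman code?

Greedily combine the two least-frequent nodes:
combine de(3), ze(8) → 11
combine 11, ep(21) → 32
combine th(31), 32 → 63
combine al(39), et(48) → 87
combine 63, 87 → 150
Total encoded bits = sum of merged weights = 11 + 32 + 63 + 87 + 150 = 343.

343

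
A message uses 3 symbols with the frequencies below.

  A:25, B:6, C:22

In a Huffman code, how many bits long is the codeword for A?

Huffman merges, smallest pair first:
merge B(6) and C(22): 28
merge A(25) and 28: 53
A is a child of the root — depth 1, so its codeword is a single bit.

1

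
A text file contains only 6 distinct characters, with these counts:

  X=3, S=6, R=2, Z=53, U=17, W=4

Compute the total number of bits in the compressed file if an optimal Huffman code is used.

Greedily combine the two least-frequent nodes:
R(2) + X(3) → 5
W(4) + 5 → 9
S(6) + 9 → 15
15 + U(17) → 32
32 + Z(53) → 85
Total encoded bits = sum of merged weights = 5 + 9 + 15 + 32 + 85 = 146.

146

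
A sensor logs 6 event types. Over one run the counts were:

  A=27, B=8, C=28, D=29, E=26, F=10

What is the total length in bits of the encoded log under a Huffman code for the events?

Greedily combine the two least-frequent nodes:
merge B(8) and F(10): 18
merge 18 and E(26): 44
merge A(27) and C(28): 55
merge D(29) and 44: 73
merge 55 and 73: 128
The encoded length is the sum of every internal node's weight: 18 + 44 + 55 + 73 + 128 = 318 bits.

318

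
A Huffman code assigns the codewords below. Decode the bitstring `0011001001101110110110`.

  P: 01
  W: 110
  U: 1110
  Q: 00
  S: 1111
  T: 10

QWPQWUWW

Read left to right; each codeword is recognised as soon as it completes (prefix code):
  00→Q | 110→W | 01→P | 00→Q | 110→W | 1110→U | 110→W | 110→W
Decoded message: QWPQWUWW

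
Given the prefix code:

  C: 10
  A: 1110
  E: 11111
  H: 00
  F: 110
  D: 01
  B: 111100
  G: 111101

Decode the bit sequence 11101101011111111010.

AFCEAC

Read left to right; each codeword is recognised as soon as it completes (prefix code):
  1110→A | 110→F | 10→C | 11111→E | 1110→A | 10→C
Decoded message: AFCEAC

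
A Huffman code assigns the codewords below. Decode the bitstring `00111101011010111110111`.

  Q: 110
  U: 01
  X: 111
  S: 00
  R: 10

Read left to right; each codeword is recognised as soon as it completes (prefix code):
  00→S | 111→X | 10→R | 10→R | 110→Q | 10→R | 111→X | 110→Q | 111→X
Decoded message: SXRRQRXQX

SXRRQRXQX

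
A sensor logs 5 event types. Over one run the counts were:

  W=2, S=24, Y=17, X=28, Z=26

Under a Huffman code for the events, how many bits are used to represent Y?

3

Huffman merges, smallest pair first:
W(2) + Y(17) → 19
19 + S(24) → 43
Z(26) + X(28) → 54
43 + 54 → 97
Y's leaf is at depth 3, giving a 3-bit codeword.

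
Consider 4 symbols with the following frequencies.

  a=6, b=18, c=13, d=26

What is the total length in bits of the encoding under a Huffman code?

Build the Huffman tree bottom-up:
combine a(6), c(13) → 19
combine b(18), 19 → 37
combine d(26), 37 → 63
The encoded length is the sum of every internal node's weight: 19 + 37 + 63 = 119 bits.

119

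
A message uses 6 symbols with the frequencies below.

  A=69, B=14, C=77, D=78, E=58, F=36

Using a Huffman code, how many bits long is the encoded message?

822

Build the Huffman tree bottom-up:
merge B(14) and F(36): 50
merge 50 and E(58): 108
merge A(69) and C(77): 146
merge D(78) and 108: 186
merge 146 and 186: 332
Total encoded bits = sum of merged weights = 50 + 108 + 146 + 186 + 332 = 822.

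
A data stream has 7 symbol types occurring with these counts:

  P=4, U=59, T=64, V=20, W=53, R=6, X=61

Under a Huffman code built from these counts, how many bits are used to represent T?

2

Build the tree from the bottom:
combine P(4), R(6) → 10
combine 10, V(20) → 30
combine 30, W(53) → 83
combine U(59), X(61) → 120
combine T(64), 83 → 147
combine 120, 147 → 267
The subtree containing T is merged 2 times, so code length = 2.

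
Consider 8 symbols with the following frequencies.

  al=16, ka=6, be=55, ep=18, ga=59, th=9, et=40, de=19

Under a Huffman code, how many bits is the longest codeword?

Merge the two lowest-weight nodes at each step:
ka(6) + th(9) → 15
15 + al(16) → 31
ep(18) + de(19) → 37
31 + 37 → 68
et(40) + be(55) → 95
ga(59) + 68 → 127
95 + 127 → 222
The first pair merged (ka, th) ends up deepest, at depth 5.

5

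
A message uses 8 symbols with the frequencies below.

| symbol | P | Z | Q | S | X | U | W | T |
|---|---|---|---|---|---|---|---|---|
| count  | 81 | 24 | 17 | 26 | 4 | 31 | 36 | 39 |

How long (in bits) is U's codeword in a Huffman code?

3

Build the tree from the bottom:
merge X(4) and Q(17): 21
merge 21 and Z(24): 45
merge S(26) and U(31): 57
merge W(36) and T(39): 75
merge 45 and 57: 102
merge 75 and P(81): 156
merge 102 and 156: 258
The subtree containing U is merged 3 times, so code length = 3.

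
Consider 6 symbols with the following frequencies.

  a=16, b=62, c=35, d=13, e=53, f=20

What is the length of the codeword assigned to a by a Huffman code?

Build the tree from the bottom:
combine d(13), a(16) → 29
combine f(20), 29 → 49
combine c(35), 49 → 84
combine e(53), b(62) → 115
combine 84, 115 → 199
a sits 4 levels below the root, so its codeword is 4 bits.

4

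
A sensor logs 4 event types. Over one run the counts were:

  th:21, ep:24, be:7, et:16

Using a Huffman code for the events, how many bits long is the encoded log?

Build the Huffman tree bottom-up:
combine be(7), et(16) → 23
combine th(21), 23 → 44
combine ep(24), 44 → 68
The encoded length is the sum of every internal node's weight: 23 + 44 + 68 = 135 bits.

135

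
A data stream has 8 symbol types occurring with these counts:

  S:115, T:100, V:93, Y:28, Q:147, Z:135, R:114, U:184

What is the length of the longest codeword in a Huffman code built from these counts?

4

Merge the two lowest-weight nodes at each step:
merge Y(28) and V(93): 121
merge T(100) and R(114): 214
merge S(115) and 121: 236
merge Z(135) and Q(147): 282
merge U(184) and 214: 398
merge 236 and 282: 518
merge 398 and 518: 916
Maximum depth reached is 4.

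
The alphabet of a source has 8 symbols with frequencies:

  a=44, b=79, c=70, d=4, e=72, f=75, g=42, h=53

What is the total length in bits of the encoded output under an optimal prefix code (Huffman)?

Greedily combine the two least-frequent nodes:
combine d(4), g(42) → 46
combine a(44), 46 → 90
combine h(53), c(70) → 123
combine e(72), f(75) → 147
combine b(79), 90 → 169
combine 123, 147 → 270
combine 169, 270 → 439
The encoded length is the sum of every internal node's weight: 46 + 90 + 123 + 147 + 169 + 270 + 439 = 1284 bits.

1284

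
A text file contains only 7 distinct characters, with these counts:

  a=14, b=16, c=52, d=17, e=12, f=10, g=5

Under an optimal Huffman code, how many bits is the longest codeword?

4

Merge the two lowest-weight nodes at each step:
g(5) + f(10) → 15
e(12) + a(14) → 26
15 + b(16) → 31
d(17) + 26 → 43
31 + 43 → 74
c(52) + 74 → 126
The first pair merged (g, f) ends up deepest, at depth 4.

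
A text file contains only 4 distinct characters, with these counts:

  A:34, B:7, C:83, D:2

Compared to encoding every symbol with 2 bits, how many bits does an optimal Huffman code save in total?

Fixed-length: 2 bits × 126 symbols = 252 bits.
Huffman merges:
D(2) + B(7) → 9
9 + A(34) → 43
43 + C(83) → 126
Huffman total = 9 + 43 + 126 = 178 bits.
Saving = 252 − 178 = 74 bits.

74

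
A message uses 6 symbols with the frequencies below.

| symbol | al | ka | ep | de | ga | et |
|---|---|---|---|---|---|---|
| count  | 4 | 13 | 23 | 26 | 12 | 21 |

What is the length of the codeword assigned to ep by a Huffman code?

Build the tree from the bottom:
combine al(4), ga(12) → 16
combine ka(13), 16 → 29
combine et(21), ep(23) → 44
combine de(26), 29 → 55
combine 44, 55 → 99
The subtree containing ep is merged 2 times, so code length = 2.

2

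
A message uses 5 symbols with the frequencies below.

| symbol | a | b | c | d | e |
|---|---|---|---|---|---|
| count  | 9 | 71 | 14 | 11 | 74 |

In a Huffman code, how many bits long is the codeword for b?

Huffman merges, smallest pair first:
combine a(9), d(11) → 20
combine c(14), 20 → 34
combine 34, b(71) → 105
combine e(74), 105 → 179
The subtree containing b is merged 2 times, so code length = 2.

2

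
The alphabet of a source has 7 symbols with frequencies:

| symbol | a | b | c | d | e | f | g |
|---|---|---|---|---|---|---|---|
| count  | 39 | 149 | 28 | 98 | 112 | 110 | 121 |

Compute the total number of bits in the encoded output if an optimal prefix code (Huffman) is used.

1768

Merge the two smallest weights repeatedly:
c(28) + a(39) → 67
67 + d(98) → 165
f(110) + e(112) → 222
g(121) + b(149) → 270
165 + 222 → 387
270 + 387 → 657
Total encoded bits = sum of merged weights = 67 + 165 + 222 + 270 + 387 + 657 = 1768.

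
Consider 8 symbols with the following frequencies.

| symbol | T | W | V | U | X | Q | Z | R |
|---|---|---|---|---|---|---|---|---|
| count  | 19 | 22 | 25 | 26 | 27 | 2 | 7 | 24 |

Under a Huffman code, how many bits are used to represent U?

3

Build the tree from the bottom:
Q(2) + Z(7) → 9
9 + T(19) → 28
W(22) + R(24) → 46
V(25) + U(26) → 51
X(27) + 28 → 55
46 + 51 → 97
55 + 97 → 152
U's leaf is at depth 3, giving a 3-bit codeword.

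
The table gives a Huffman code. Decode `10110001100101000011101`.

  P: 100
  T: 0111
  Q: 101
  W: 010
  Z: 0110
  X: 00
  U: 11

QPZWPXUQ

Read left to right; each codeword is recognised as soon as it completes (prefix code):
  101→Q | 100→P | 0110→Z | 010→W | 100→P | 00→X | 11→U | 101→Q
Decoded message: QPZWPXUQ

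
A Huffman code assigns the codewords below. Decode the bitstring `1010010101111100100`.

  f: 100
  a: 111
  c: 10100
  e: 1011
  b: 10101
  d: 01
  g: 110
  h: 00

Read left to right; each codeword is recognised as soon as it completes (prefix code):
  10100→c | 10101→b | 111→a | 100→f | 100→f
Decoded message: cbaff

cbaff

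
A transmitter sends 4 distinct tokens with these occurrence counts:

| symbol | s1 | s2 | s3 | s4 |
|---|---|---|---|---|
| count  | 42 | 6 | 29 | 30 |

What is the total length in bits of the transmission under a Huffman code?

Merge the two smallest weights repeatedly:
combine s2(6), s3(29) → 35
combine s4(30), 35 → 65
combine s1(42), 65 → 107
Each symbol's bit-cost is frequency × depth; summing gives 207 bits (equivalently 35 + 65 + 107).

207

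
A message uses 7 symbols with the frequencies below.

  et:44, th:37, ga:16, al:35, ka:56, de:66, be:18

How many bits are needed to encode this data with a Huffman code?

Merge the two smallest weights repeatedly:
combine ga(16), be(18) → 34
combine 34, al(35) → 69
combine th(37), et(44) → 81
combine ka(56), de(66) → 122
combine 69, 81 → 150
combine 122, 150 → 272
Each symbol's bit-cost is frequency × depth; summing gives 728 bits (equivalently 34 + 69 + 81 + 122 + 150 + 272).

728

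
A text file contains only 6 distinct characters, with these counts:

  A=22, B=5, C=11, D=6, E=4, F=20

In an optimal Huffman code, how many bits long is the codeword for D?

Repeatedly merge the two smallest:
merge E(4) and B(5): 9
merge D(6) and 9: 15
merge C(11) and 15: 26
merge F(20) and A(22): 42
merge 26 and 42: 68
D sits 3 levels below the root, so its codeword is 3 bits.

3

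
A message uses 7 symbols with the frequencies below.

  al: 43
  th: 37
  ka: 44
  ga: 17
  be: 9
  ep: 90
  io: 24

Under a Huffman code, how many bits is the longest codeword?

Merge the two lowest-weight nodes at each step:
merge be(9) and ga(17): 26
merge io(24) and 26: 50
merge th(37) and al(43): 80
merge ka(44) and 50: 94
merge 80 and ep(90): 170
merge 94 and 170: 264
The rarest symbols sit at the bottom; the longest codeword is 4 bits.

4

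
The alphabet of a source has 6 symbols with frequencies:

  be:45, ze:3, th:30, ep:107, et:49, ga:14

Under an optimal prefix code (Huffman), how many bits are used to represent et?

Repeatedly merge the two smallest:
combine ze(3), ga(14) → 17
combine 17, th(30) → 47
combine be(45), 47 → 92
combine et(49), 92 → 141
combine ep(107), 141 → 248
et's leaf is at depth 2, giving a 2-bit codeword.

2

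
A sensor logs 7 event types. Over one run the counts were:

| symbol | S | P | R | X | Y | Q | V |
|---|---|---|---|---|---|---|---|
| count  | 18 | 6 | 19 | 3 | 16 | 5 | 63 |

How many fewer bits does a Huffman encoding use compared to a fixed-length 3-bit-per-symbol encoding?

Fixed-length: 3 bits × 130 symbols = 390 bits.
Huffman merges:
combine X(3), Q(5) → 8
combine P(6), 8 → 14
combine 14, Y(16) → 30
combine S(18), R(19) → 37
combine 30, 37 → 67
combine V(63), 67 → 130
Huffman total = 8 + 14 + 30 + 37 + 67 + 130 = 286 bits.
Saving = 390 − 286 = 104 bits.

104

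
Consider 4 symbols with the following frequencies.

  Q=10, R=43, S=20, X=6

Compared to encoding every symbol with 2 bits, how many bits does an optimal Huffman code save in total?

27

Fixed-length: 2 bits × 79 symbols = 158 bits.
Huffman merges:
merge X(6) and Q(10): 16
merge 16 and S(20): 36
merge 36 and R(43): 79
Huffman total = 16 + 36 + 79 = 131 bits.
Saving = 158 − 131 = 27 bits.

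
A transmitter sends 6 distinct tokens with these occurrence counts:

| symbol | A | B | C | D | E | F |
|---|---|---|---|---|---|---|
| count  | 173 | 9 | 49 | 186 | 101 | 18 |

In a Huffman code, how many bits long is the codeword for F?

5

Repeatedly merge the two smallest:
combine B(9), F(18) → 27
combine 27, C(49) → 76
combine 76, E(101) → 177
combine A(173), 177 → 350
combine D(186), 350 → 536
F's leaf is at depth 5, giving a 5-bit codeword.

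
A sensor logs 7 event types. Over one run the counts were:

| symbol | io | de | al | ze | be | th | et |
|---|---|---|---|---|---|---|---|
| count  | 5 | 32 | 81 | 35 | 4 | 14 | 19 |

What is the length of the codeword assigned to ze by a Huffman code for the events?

Repeatedly merge the two smallest:
be(4) + io(5) → 9
9 + th(14) → 23
et(19) + 23 → 42
de(32) + ze(35) → 67
42 + 67 → 109
al(81) + 109 → 190
ze sits 3 levels below the root, so its codeword is 3 bits.

3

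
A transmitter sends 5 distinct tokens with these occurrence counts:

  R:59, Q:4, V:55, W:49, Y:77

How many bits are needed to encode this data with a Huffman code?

Build the Huffman tree bottom-up:
Q(4) + W(49) → 53
53 + V(55) → 108
R(59) + Y(77) → 136
108 + 136 → 244
The encoded length is the sum of every internal node's weight: 53 + 108 + 136 + 244 = 541 bits.

541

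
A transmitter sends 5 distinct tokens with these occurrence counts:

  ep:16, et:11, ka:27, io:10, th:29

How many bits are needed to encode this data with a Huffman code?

Merge the two smallest weights repeatedly:
io(10) + et(11) → 21
ep(16) + 21 → 37
ka(27) + th(29) → 56
37 + 56 → 93
The encoded length is the sum of every internal node's weight: 21 + 37 + 56 + 93 = 207 bits.

207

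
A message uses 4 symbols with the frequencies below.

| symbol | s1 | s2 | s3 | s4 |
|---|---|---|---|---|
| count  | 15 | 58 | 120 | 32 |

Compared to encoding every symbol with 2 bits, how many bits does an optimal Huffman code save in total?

Fixed-length: 2 bits × 225 symbols = 450 bits.
Huffman merges:
s1(15) + s4(32) → 47
47 + s2(58) → 105
105 + s3(120) → 225
Huffman total = 47 + 105 + 225 = 377 bits.
Saving = 450 − 377 = 73 bits.

73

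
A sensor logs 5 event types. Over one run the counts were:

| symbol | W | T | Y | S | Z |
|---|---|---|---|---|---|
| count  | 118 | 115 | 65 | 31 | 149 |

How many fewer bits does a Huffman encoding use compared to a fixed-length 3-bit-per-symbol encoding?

Fixed-length: 3 bits × 478 symbols = 1434 bits.
Huffman merges:
merge S(31) and Y(65): 96
merge 96 and T(115): 211
merge W(118) and Z(149): 267
merge 211 and 267: 478
Huffman total = 96 + 211 + 267 + 478 = 1052 bits.
Saving = 1434 − 1052 = 382 bits.

382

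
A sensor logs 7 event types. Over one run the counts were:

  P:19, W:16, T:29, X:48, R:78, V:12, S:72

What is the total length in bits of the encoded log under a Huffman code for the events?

Build the Huffman tree bottom-up:
merge V(12) and W(16): 28
merge P(19) and 28: 47
merge T(29) and 47: 76
merge X(48) and S(72): 120
merge 76 and R(78): 154
merge 120 and 154: 274
The encoded length is the sum of every internal node's weight: 28 + 47 + 76 + 120 + 154 + 274 = 699 bits.

699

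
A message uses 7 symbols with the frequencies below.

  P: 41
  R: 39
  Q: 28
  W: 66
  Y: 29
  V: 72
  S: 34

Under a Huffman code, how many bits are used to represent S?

Huffman merges, smallest pair first:
combine Q(28), Y(29) → 57
combine S(34), R(39) → 73
combine P(41), 57 → 98
combine W(66), V(72) → 138
combine 73, 98 → 171
combine 138, 171 → 309
The subtree containing S is merged 3 times, so code length = 3.

3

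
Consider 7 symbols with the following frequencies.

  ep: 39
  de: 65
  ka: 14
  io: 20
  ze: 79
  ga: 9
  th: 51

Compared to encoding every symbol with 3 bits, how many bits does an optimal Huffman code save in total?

129

Fixed-length: 3 bits × 277 symbols = 831 bits.
Huffman merges:
combine ga(9), ka(14) → 23
combine io(20), 23 → 43
combine ep(39), 43 → 82
combine th(51), de(65) → 116
combine ze(79), 82 → 161
combine 116, 161 → 277
Huffman total = 23 + 43 + 82 + 116 + 161 + 277 = 702 bits.
Saving = 831 − 702 = 129 bits.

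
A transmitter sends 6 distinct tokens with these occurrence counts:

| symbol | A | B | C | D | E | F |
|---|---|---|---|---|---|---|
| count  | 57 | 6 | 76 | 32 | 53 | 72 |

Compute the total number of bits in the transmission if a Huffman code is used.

Greedily combine the two least-frequent nodes:
combine B(6), D(32) → 38
combine 38, E(53) → 91
combine A(57), F(72) → 129
combine C(76), 91 → 167
combine 129, 167 → 296
The encoded length is the sum of every internal node's weight: 38 + 91 + 129 + 167 + 296 = 721 bits.

721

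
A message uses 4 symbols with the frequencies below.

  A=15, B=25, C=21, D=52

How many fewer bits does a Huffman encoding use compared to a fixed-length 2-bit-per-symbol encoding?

Fixed-length: 2 bits × 113 symbols = 226 bits.
Huffman merges:
combine A(15), C(21) → 36
combine B(25), 36 → 61
combine D(52), 61 → 113
Huffman total = 36 + 61 + 113 = 210 bits.
Saving = 226 − 210 = 16 bits.

16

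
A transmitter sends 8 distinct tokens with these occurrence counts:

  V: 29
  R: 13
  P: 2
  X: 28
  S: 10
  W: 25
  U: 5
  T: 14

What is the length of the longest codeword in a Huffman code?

5

Merge the two lowest-weight nodes at each step:
merge P(2) and U(5): 7
merge 7 and S(10): 17
merge R(13) and T(14): 27
merge 17 and W(25): 42
merge 27 and X(28): 55
merge V(29) and 42: 71
merge 55 and 71: 126
The first pair merged (P, U) ends up deepest, at depth 5.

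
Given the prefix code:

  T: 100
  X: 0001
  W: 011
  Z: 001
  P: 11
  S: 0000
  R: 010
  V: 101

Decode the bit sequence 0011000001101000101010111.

Read left to right; each codeword is recognised as soon as it completes (prefix code):
  001→Z | 100→T | 0001→X | 101→V | 0001→X | 010→R | 101→V | 11→P
Decoded message: ZTXVXRVP

ZTXVXRVP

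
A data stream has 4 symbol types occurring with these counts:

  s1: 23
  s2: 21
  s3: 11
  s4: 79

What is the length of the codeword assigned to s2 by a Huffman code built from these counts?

Huffman merges, smallest pair first:
s3(11) + s2(21) → 32
s1(23) + 32 → 55
55 + s4(79) → 134
s2's leaf is at depth 3, giving a 3-bit codeword.

3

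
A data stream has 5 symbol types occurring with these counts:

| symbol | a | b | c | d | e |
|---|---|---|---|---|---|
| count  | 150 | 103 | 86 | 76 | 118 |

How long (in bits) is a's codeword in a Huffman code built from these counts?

2

Build the tree from the bottom:
merge d(76) and c(86): 162
merge b(103) and e(118): 221
merge a(150) and 162: 312
merge 221 and 312: 533
a sits 2 levels below the root, so its codeword is 2 bits.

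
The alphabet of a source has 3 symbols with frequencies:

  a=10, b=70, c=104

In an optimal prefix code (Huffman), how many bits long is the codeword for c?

Build the tree from the bottom:
combine a(10), b(70) → 80
combine 80, c(104) → 184
c is merged only at the final step, so code length = 1.

1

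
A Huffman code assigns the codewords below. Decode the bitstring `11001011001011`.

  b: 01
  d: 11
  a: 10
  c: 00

dcadcad

Read left to right; each codeword is recognised as soon as it completes (prefix code):
  11→d | 00→c | 10→a | 11→d | 00→c | 10→a | 11→d
Decoded message: dcadcad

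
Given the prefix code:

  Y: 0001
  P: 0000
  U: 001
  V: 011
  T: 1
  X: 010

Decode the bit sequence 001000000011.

UPYT

Read left to right; each codeword is recognised as soon as it completes (prefix code):
  001→U | 0000→P | 0001→Y | 1→T
Decoded message: UPYT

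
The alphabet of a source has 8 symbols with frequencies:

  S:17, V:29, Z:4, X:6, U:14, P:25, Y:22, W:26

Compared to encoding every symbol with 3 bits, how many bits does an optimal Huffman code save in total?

Fixed-length: 3 bits × 143 symbols = 429 bits.
Huffman merges:
Z(4) + X(6) → 10
10 + U(14) → 24
S(17) + Y(22) → 39
24 + P(25) → 49
W(26) + V(29) → 55
39 + 49 → 88
55 + 88 → 143
Huffman total = 10 + 24 + 39 + 49 + 55 + 88 + 143 = 408 bits.
Saving = 429 − 408 = 21 bits.

21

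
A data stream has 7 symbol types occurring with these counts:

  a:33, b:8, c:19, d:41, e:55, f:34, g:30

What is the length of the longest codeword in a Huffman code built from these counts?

Merge the two lowest-weight nodes at each step:
combine b(8), c(19) → 27
combine 27, g(30) → 57
combine a(33), f(34) → 67
combine d(41), e(55) → 96
combine 57, 67 → 124
combine 96, 124 → 220
The rarest symbols sit at the bottom; the longest codeword is 4 bits.

4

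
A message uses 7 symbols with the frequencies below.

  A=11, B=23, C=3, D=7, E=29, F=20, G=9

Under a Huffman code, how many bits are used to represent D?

5

Huffman merges, smallest pair first:
C(3) + D(7) → 10
G(9) + 10 → 19
A(11) + 19 → 30
F(20) + B(23) → 43
E(29) + 30 → 59
43 + 59 → 102
The subtree containing D is merged 5 times, so code length = 5.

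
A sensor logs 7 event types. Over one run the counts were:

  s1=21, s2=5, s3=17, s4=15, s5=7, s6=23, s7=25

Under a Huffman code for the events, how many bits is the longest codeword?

Merge the two lowest-weight nodes at each step:
combine s2(5), s5(7) → 12
combine 12, s4(15) → 27
combine s3(17), s1(21) → 38
combine s6(23), s7(25) → 48
combine 27, 38 → 65
combine 48, 65 → 113
The first pair merged (s2, s5) ends up deepest, at depth 4.

4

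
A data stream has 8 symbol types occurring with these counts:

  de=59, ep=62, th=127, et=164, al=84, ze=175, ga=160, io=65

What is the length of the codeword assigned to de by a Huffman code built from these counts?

Repeatedly merge the two smallest:
de(59) + ep(62) → 121
io(65) + al(84) → 149
121 + th(127) → 248
149 + ga(160) → 309
et(164) + ze(175) → 339
248 + 309 → 557
339 + 557 → 896
The subtree containing de is merged 4 times, so code length = 4.

4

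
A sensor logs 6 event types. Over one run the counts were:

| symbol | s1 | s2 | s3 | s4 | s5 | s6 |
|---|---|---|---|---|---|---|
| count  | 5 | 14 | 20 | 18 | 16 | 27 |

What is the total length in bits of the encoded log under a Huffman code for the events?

Greedily combine the two least-frequent nodes:
combine s1(5), s2(14) → 19
combine s5(16), s4(18) → 34
combine 19, s3(20) → 39
combine s6(27), 34 → 61
combine 39, 61 → 100
The encoded length is the sum of every internal node's weight: 19 + 34 + 39 + 61 + 100 = 253 bits.

253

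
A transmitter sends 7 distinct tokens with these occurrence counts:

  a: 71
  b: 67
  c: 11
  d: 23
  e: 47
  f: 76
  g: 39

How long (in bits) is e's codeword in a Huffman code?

3

Huffman merges, smallest pair first:
c(11) + d(23) → 34
34 + g(39) → 73
e(47) + b(67) → 114
a(71) + 73 → 144
f(76) + 114 → 190
144 + 190 → 334
The subtree containing e is merged 3 times, so code length = 3.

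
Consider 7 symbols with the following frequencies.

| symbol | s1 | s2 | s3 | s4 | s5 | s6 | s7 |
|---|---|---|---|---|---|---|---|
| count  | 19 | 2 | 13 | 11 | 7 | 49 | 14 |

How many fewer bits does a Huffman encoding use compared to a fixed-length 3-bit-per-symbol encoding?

Fixed-length: 3 bits × 115 symbols = 345 bits.
Huffman merges:
combine s2(2), s5(7) → 9
combine 9, s4(11) → 20
combine s3(13), s7(14) → 27
combine s1(19), 20 → 39
combine 27, 39 → 66
combine s6(49), 66 → 115
Huffman total = 9 + 20 + 27 + 39 + 66 + 115 = 276 bits.
Saving = 345 − 276 = 69 bits.

69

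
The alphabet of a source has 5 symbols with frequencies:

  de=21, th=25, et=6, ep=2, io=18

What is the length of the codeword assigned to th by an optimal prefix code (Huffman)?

2

Build the tree from the bottom:
merge ep(2) and et(6): 8
merge 8 and io(18): 26
merge de(21) and th(25): 46
merge 26 and 46: 72
th's leaf is at depth 2, giving a 2-bit codeword.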